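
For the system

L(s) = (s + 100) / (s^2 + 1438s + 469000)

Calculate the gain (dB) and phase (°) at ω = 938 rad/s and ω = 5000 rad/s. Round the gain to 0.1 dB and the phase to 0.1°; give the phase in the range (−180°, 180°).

ω = 938: -63.5 dB, -23.0°; ω = 5000: -74.2 dB, -74.8°

Substitute s = j938:
Numerator: (j938) + 100 = 100 + j938
Denominator: (j938)^2 + 1438(j938) + 469000 = -410844 + j1348844
|N| = √(100² + 938²) ≈ 943.32, ∠N ≈ 83.91°
|D| = √(410844² + 1348844²) ≈ 1.41e+06, ∠D ≈ 106.94°
|L| = 943.32 / 1.41e+06 ≈ 0.00066902
Gain = 20 log₁₀(0.00066902) ≈ -63.49 dB
∠L = 83.91° − 106.94° = -23.03°

Substitute s = j5000:
Numerator: (j5000) + 100 = 100 + j5000
Denominator: (j5000)^2 + 1438(j5000) + 469000 = -24531000 + j7190000
|N| = √(100² + 5000²) ≈ 5001, ∠N ≈ 88.85°
|D| = √(24531000² + 7190000²) ≈ 2.5563e+07, ∠D ≈ 163.66°
|L| = 5001 / 2.5563e+07 ≈ 0.00019563
Gain = 20 log₁₀(0.00019563) ≈ -74.17 dB
∠L = 88.85° − 163.66° = -74.81°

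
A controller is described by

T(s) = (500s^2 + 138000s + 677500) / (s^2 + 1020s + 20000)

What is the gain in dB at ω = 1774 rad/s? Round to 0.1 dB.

Substitute s = j1774:
Numerator: 500(j1774)^2 + 138000(j1774) + 677500 = -1572860500 + j244812000
Denominator: (j1774)^2 + 1020(j1774) + 20000 = -3127076 + j1809480
|N| = √(1572860500² + 244812000²) ≈ 1.5918e+09, ∠N ≈ 171.15°
|D| = √(3127076² + 1809480²) ≈ 3.6129e+06, ∠D ≈ 149.94°
|T| = 1.5918e+09 / 3.6129e+06 ≈ 440.59
Gain = 20 log₁₀(440.59) ≈ 52.88 dB

52.9 dB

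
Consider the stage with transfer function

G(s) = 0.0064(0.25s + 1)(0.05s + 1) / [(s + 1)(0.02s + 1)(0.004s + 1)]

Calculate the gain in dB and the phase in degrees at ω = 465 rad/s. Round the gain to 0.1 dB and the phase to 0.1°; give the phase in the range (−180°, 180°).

-54.5 dB, -58.4°

At ω = 465 rad/s:
zero (1 + j465·0.25) = 1 + j116.25 → |·| ≈ 116.25, ∠ ≈ 89.51°
zero (1 + j465·0.05) = 1 + j23.25 → |·| ≈ 23.271, ∠ ≈ 87.54°
pole (1 + j465·1) = 1 + j465 → |·| ≈ 465, ∠ ≈ 89.88°
pole (1 + j465·0.02) = 1 + j9.3 → |·| ≈ 9.3536, ∠ ≈ 83.86°
pole (1 + j465·0.004) = 1 + j1.86 → |·| ≈ 2.1118, ∠ ≈ 61.74°
|G| = 0.0064 · 116.25 · 23.271 / (465 · 9.3536 · 2.1118) ≈ 0.001885
Gain = 20 log₁₀(0.001885) ≈ -54.49 dB
∠G = (89.51° + 87.54°) − (89.88° + 83.86° + 61.74°) = -58.43°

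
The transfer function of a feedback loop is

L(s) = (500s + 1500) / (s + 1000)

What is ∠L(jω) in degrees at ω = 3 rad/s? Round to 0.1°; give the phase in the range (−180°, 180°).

Substitute s = j3:
Numerator: 500(j3) + 1500 = 1500 + j1500
Denominator: (j3) + 1000 = 1000 + j3
|N| = √(1500² + 1500²) ≈ 2121.3, ∠N ≈ 45.00°
|D| = √(1000² + 3²) ≈ 1000, ∠D ≈ 0.17°
∠L = 45.00° − 0.17° = 44.83°

44.8°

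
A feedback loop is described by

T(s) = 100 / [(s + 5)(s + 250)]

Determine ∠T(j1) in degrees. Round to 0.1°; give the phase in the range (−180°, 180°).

-11.5°

At s = jω = j1:
pole (s+5): 5 + j1 → |·| = √(5²+1²) = √26 ≈ 5.099, ∠ = arctan(1/5) ≈ 11.31°
pole (s+250): 250 + j1 → |·| = √(250²+1²) = √62501 ≈ 250, ∠ = arctan(1/250) ≈ 0.23°
∠T = 0.00° − 11.54° = -11.54°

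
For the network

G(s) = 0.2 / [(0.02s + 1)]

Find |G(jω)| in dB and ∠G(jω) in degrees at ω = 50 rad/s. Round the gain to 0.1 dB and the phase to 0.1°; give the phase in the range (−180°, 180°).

At ω = 50 rad/s:
pole (1 + j50·0.02) = 1 + j1 → |·| ≈ 1.4142, ∠ ≈ 45.00°
|G| = 0.2 · 1 / (1.4142) ≈ 0.14142
Gain = 20 log₁₀(0.14142) ≈ -16.99 dB
∠G = (0°) − (45.00°) = -45.00°

-17.0 dB, -45.0°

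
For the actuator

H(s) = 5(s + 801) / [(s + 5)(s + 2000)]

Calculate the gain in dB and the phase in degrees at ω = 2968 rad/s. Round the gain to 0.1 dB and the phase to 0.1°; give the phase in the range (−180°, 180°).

-56.8 dB, -71.0°

At s = jω = j2968:
zero (s+801): 801 + j2968 → |·| = √(801²+2968²) = √9450625 ≈ 3074.2, ∠ = arctan(2968/801) ≈ 74.90°
pole (s+5): 5 + j2968 → |·| = √(5²+2968²) = √8809049 ≈ 2968, ∠ = arctan(2968/5) ≈ 89.90°
pole (s+2000): 2000 + j2968 → |·| = √(2000²+2968²) = √12809024 ≈ 3579, ∠ = arctan(2968/2000) ≈ 56.03°
|H| = 5 · 3074.2 / 1.0622e+07 ≈ 0.0014471
Gain = 20 log₁₀(0.0014471) ≈ -56.79 dB
∠H = 74.90° − 145.93° = -71.03°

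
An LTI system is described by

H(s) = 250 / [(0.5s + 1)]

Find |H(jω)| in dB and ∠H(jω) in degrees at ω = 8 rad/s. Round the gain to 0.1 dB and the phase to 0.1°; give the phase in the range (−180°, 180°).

At ω = 8 rad/s:
pole (1 + j8·0.5) = 1 + j4 → |·| ≈ 4.1231, ∠ ≈ 75.96°
|H| = 250 · 1 / (4.1231) ≈ 60.634
Gain = 20 log₁₀(60.634) ≈ 35.65 dB
∠H = (0°) − (75.96°) = -75.96°

35.7 dB, -76.0°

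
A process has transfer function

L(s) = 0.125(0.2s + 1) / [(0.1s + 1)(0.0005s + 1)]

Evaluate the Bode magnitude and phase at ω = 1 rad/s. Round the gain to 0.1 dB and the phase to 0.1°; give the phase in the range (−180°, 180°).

-17.9 dB, 5.6°

At ω = 1 rad/s:
zero (1 + j1·0.2) = 1 + j0.2 → |·| ≈ 1.0198, ∠ ≈ 11.31°
pole (1 + j1·0.1) = 1 + j0.1 → |·| ≈ 1.005, ∠ ≈ 5.71°
pole (1 + j1·0.0005) = 1 + j0.0005 → |·| ≈ 1, ∠ ≈ 0.03°
|L| = 0.125 · 1.0198 / (1.005 · 1) ≈ 0.12684
Gain = 20 log₁₀(0.12684) ≈ -17.93 dB
∠L = (11.31°) − (5.71° + 0.03°) = 5.57°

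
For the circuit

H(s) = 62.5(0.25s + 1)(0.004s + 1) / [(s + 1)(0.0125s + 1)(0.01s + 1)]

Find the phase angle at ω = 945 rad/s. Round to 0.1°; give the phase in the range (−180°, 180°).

At ω = 945 rad/s:
zero (1 + j945·0.25) = 1 + j236.25 → |·| ≈ 236.25, ∠ ≈ 89.76°
zero (1 + j945·0.004) = 1 + j3.78 → |·| ≈ 3.91, ∠ ≈ 75.18°
pole (1 + j945·1) = 1 + j945 → |·| ≈ 945, ∠ ≈ 89.94°
pole (1 + j945·0.0125) = 1 + j11.8125 → |·| ≈ 11.855, ∠ ≈ 85.16°
pole (1 + j945·0.01) = 1 + j9.45 → |·| ≈ 9.5028, ∠ ≈ 83.96°
∠H = (89.76° + 75.18°) − (89.94° + 85.16° + 83.96°) = -94.12°

-94.1°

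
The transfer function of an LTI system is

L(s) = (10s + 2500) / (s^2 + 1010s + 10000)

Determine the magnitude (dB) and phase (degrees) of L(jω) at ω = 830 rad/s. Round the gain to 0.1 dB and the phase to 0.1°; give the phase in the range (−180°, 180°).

Substitute s = j830:
Numerator: 10(j830) + 2500 = 2500 + j8300
Denominator: (j830)^2 + 1010(j830) + 10000 = -678900 + j838300
|N| = √(2500² + 8300²) ≈ 8668.3, ∠N ≈ 73.24°
|D| = √(678900² + 838300²) ≈ 1.0787e+06, ∠D ≈ 129.00°
|L| = 8668.3 / 1.0787e+06 ≈ 0.0080359
Gain = 20 log₁₀(0.0080359) ≈ -41.90 dB
∠L = 73.24° − 129.00° = -55.76°

-41.9 dB, -55.8°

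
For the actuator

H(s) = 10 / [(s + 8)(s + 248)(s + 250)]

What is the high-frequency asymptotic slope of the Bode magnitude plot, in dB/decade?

-60 dB/decade

Each pole contributes −20 dB/decade at high frequency; each zero contributes +20 dB/decade.
Net: 0 zero(s) − 3 pole(s) → -60 dB/decade.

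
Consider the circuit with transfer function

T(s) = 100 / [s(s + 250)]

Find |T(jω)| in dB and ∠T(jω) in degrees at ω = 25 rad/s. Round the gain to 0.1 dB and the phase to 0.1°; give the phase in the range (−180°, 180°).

At s = jω = j25:
pole (s+250): 250 + j25 → |·| = √(250²+25²) = √63125 ≈ 251.25, ∠ = arctan(25/250) ≈ 5.71°
pole at origin: |s| = 25, ∠ = 90.00° (in denominator)
|T| = 100 / 6281.2 ≈ 0.015921
Gain = 20 log₁₀(0.015921) ≈ -35.96 dB
∠T = 0.00° − 95.71° = -95.71°

-36.0 dB, -95.7°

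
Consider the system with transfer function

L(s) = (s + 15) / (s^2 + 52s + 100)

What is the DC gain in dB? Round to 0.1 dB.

-16.5 dB

L(0) = 15 / 100 = 0.15
20 log₁₀(0.15) ≈ -16.48 dB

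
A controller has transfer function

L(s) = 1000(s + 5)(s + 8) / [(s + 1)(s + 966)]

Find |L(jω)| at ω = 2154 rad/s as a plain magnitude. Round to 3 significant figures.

At s = jω = j2154:
zero (s+5): 5 + j2154 → |·| = √(5²+2154²) = √4639741 ≈ 2154, ∠ = arctan(2154/5) ≈ 89.87°
zero (s+8): 8 + j2154 → |·| = √(8²+2154²) = √4639780 ≈ 2154, ∠ = arctan(2154/8) ≈ 89.79°
pole (s+1): 1 + j2154 → |·| = √(1²+2154²) = √4639717 ≈ 2154, ∠ = arctan(2154/1) ≈ 89.97°
pole (s+966): 966 + j2154 → |·| = √(966²+2154²) = √5572872 ≈ 2360.7, ∠ = arctan(2154/966) ≈ 65.85°
|L| = 1000 · 4.6397e+06 / 5.0849e+06 ≈ 912.45

912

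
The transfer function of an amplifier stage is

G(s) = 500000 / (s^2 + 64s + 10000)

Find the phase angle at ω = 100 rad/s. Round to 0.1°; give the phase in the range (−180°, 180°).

At s = jω = j100:
quadratic: (j100)² + 64·j100 + 10000 = 0 + j6400 → |·| ≈ 6400, ∠ ≈ 90.00°
∠G = 0.00° − 90.00° = -90.00°

-90.0°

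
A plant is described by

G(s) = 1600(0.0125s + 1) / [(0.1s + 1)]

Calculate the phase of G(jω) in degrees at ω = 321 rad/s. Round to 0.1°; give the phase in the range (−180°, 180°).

-12.2°

At ω = 321 rad/s:
zero (1 + j321·0.0125) = 1 + j4.0125 → |·| ≈ 4.1352, ∠ ≈ 76.01°
pole (1 + j321·0.1) = 1 + j32.1 → |·| ≈ 32.116, ∠ ≈ 88.22°
∠G = (76.01°) − (88.22°) = -12.21°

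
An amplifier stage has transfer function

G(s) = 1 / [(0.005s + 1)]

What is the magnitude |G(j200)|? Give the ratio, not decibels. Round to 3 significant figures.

At ω = 200 rad/s:
pole (1 + j200·0.005) = 1 + j1 → |·| ≈ 1.4142, ∠ ≈ 45.00°
|G| = 1 · 1 / (1.4142) ≈ 0.70711

0.707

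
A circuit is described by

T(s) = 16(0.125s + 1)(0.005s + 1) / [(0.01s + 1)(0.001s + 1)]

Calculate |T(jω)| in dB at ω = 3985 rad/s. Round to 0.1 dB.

59.7 dB

At ω = 3985 rad/s:
zero (1 + j3985·0.125) = 1 + j498.125 → |·| ≈ 498.13, ∠ ≈ 89.88°
zero (1 + j3985·0.005) = 1 + j19.925 → |·| ≈ 19.95, ∠ ≈ 87.13°
pole (1 + j3985·0.01) = 1 + j39.85 → |·| ≈ 39.863, ∠ ≈ 88.56°
pole (1 + j3985·0.001) = 1 + j3.985 → |·| ≈ 4.1086, ∠ ≈ 75.91°
|T| = 16 · 498.13 · 19.95 / (39.863 · 4.1086) ≈ 970.83
Gain = 20 log₁₀(970.83) ≈ 59.74 dB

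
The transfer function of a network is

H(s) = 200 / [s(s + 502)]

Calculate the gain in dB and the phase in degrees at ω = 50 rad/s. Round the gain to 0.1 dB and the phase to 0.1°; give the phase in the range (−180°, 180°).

-42.0 dB, -95.7°

At s = jω = j50:
pole (s+502): 502 + j50 → |·| = √(502²+50²) = √254504 ≈ 504.48, ∠ = arctan(50/502) ≈ 5.69°
pole at origin: |s| = 50, ∠ = 90.00° (in denominator)
|H| = 200 / 25224 ≈ 0.007929
Gain = 20 log₁₀(0.007929) ≈ -42.02 dB
∠H = 0.00° − 95.69° = -95.69°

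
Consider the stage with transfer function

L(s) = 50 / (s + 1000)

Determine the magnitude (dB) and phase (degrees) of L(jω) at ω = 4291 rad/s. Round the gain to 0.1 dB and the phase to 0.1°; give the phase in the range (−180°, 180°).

-38.9 dB, -76.9°

At s = jω = j4291:
pole (s+1000): 1000 + j4291 → |·| = √(1000²+4291²) = √19412681 ≈ 4406, ∠ = arctan(4291/1000) ≈ 76.88°
|L| = 50 / 4406 ≈ 0.011348
Gain = 20 log₁₀(0.011348) ≈ -38.90 dB
∠L = 0.00° − 76.88° = -76.88°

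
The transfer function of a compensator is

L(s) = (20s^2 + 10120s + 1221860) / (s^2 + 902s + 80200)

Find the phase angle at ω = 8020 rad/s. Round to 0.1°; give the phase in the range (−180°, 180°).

Substitute s = j8020:
Numerator: 20(j8020)^2 + 10120(j8020) + 1221860 = -1285186140 + j81162400
Denominator: (j8020)^2 + 902(j8020) + 80200 = -64240200 + j7234040
|N| = √(1285186140² + 81162400²) ≈ 1.2877e+09, ∠N ≈ 176.39°
|D| = √(64240200² + 7234040²) ≈ 6.4646e+07, ∠D ≈ 173.58°
∠L = 176.39° − 173.58° = 2.81°

2.8°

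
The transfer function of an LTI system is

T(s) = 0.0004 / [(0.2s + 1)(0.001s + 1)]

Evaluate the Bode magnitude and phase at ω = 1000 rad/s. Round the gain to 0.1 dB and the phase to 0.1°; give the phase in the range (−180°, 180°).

At ω = 1000 rad/s:
pole (1 + j1000·0.2) = 1 + j200 → |·| ≈ 200, ∠ ≈ 89.71°
pole (1 + j1000·0.001) = 1 + j1 → |·| ≈ 1.4142, ∠ ≈ 45.00°
|T| = 0.0004 · 1 / (200 · 1.4142) ≈ 1.4142e-06
Gain = 20 log₁₀(1.4142e-06) ≈ -116.99 dB
∠T = (0°) − (89.71° + 45.00°) = -134.71°

-117.0 dB, -134.7°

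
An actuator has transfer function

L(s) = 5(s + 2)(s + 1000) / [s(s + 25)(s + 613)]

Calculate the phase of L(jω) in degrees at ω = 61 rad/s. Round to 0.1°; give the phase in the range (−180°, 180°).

At s = jω = j61:
zero (s+2): 2 + j61 → |·| = √(2²+61²) = √3725 ≈ 61.033, ∠ = arctan(61/2) ≈ 88.12°
zero (s+1000): 1000 + j61 → |·| = √(1000²+61²) = √1003721 ≈ 1001.9, ∠ = arctan(61/1000) ≈ 3.49°
pole (s+25): 25 + j61 → |·| = √(25²+61²) = √4346 ≈ 65.924, ∠ = arctan(61/25) ≈ 67.71°
pole (s+613): 613 + j61 → |·| = √(613²+61²) = √379490 ≈ 616.03, ∠ = arctan(61/613) ≈ 5.68°
pole at origin: |s| = 61, ∠ = 90.00° (in denominator)
∠L = 91.61° − 163.39° = -71.78°

-71.8°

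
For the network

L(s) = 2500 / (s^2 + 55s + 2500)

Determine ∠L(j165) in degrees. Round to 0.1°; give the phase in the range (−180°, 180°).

-159.8°

At s = jω = j165:
quadratic: (j165)² + 55·j165 + 2500 = -24725 + j9075 → |·| ≈ 26338, ∠ ≈ 159.84°
∠L = 0.00° − 159.84° = -159.84°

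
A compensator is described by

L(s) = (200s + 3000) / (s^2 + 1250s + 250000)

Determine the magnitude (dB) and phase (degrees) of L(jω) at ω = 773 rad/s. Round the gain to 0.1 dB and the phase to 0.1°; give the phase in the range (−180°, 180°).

-16.4 dB, -20.9°

Substitute s = j773:
Numerator: 200(j773) + 3000 = 3000 + j154600
Denominator: (j773)^2 + 1250(j773) + 250000 = -347529 + j966250
|N| = √(3000² + 154600²) ≈ 1.5463e+05, ∠N ≈ 88.89°
|D| = √(347529² + 966250²) ≈ 1.0268e+06, ∠D ≈ 109.78°
|L| = 1.5463e+05 / 1.0268e+06 ≈ 0.15059
Gain = 20 log₁₀(0.15059) ≈ -16.44 dB
∠L = 88.89° − 109.78° = -20.89°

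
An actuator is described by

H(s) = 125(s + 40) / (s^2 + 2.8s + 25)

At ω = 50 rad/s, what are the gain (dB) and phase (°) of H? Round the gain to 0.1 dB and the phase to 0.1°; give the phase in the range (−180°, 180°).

At s = jω = j50:
zero (s+40): 40 + j50 → |·| = √(40²+50²) = √4100 ≈ 64.031, ∠ = arctan(50/40) ≈ 51.34°
quadratic: (j50)² + 2.8·j50 + 25 = -2475 + j140 → |·| ≈ 2479, ∠ ≈ 176.76°
|H| = 125 · 64.031 / 2479 ≈ 3.2287
Gain = 20 log₁₀(3.2287) ≈ 10.18 dB
∠H = 51.34° − 176.76° = -125.42°

10.2 dB, -125.4°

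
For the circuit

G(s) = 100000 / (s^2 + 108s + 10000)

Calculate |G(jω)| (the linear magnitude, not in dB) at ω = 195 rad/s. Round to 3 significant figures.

2.85

At s = jω = j195:
quadratic: (j195)² + 108·j195 + 10000 = -28025 + j21060 → |·| ≈ 35056, ∠ ≈ 143.08°
|G| = 100000 / 35056 ≈ 2.8526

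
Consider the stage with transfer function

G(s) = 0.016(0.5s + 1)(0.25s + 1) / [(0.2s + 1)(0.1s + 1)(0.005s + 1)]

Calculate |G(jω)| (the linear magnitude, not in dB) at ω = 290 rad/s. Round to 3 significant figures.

0.0567

At ω = 290 rad/s:
zero (1 + j290·0.5) = 1 + j145 → |·| ≈ 145, ∠ ≈ 89.60°
zero (1 + j290·0.25) = 1 + j72.5 → |·| ≈ 72.507, ∠ ≈ 89.21°
pole (1 + j290·0.2) = 1 + j58 → |·| ≈ 58.009, ∠ ≈ 89.01°
pole (1 + j290·0.1) = 1 + j29 → |·| ≈ 29.017, ∠ ≈ 88.03°
pole (1 + j290·0.005) = 1 + j1.45 → |·| ≈ 1.7614, ∠ ≈ 55.41°
|G| = 0.016 · 145 · 72.507 / (58.009 · 29.017 · 1.7614) ≈ 0.056736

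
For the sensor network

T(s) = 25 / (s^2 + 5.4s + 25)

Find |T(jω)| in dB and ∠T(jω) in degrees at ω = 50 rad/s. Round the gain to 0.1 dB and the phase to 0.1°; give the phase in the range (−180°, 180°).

-40.0 dB, -173.8°

At s = jω = j50:
quadratic: (j50)² + 5.4·j50 + 25 = -2475 + j270 → |·| ≈ 2489.7, ∠ ≈ 173.77°
|T| = 25 / 2489.7 ≈ 0.010041
Gain = 20 log₁₀(0.010041) ≈ -39.96 dB
∠T = 0.00° − 173.77° = -173.77°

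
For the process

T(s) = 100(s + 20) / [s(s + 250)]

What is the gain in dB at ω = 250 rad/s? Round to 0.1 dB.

-10.9 dB

At s = jω = j250:
zero (s+20): 20 + j250 → |·| = √(20²+250²) = √62900 ≈ 250.8, ∠ = arctan(250/20) ≈ 85.43°
pole (s+250): 250 + j250 → |·| = √(250²+250²) = √125000 ≈ 353.55, ∠ = arctan(250/250) ≈ 45.00°
pole at origin: |s| = 250, ∠ = 90.00° (in denominator)
|T| = 100 · 250.8 / 88388 ≈ 0.28375
Gain = 20 log₁₀(0.28375) ≈ -10.94 dB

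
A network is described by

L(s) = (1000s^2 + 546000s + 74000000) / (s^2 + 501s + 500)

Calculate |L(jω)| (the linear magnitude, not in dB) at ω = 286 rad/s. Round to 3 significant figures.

Substitute s = j286:
Numerator: 1000(j286)^2 + 546000(j286) + 74000000 = -7796000 + j156156000
Denominator: (j286)^2 + 501(j286) + 500 = -81296 + j143286
|N| = √(7796000² + 156156000²) ≈ 1.5635e+08, ∠N ≈ 92.86°
|D| = √(81296² + 143286²) ≈ 1.6474e+05, ∠D ≈ 119.57°
|L| = 1.5635e+08 / 1.6474e+05 ≈ 949.07

949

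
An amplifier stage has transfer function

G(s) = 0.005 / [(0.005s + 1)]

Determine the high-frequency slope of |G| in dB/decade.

-20 dB/decade

Each pole contributes −20 dB/decade at high frequency; each zero contributes +20 dB/decade.
Net: 0 zero(s) − 1 pole(s) → -20 dB/decade.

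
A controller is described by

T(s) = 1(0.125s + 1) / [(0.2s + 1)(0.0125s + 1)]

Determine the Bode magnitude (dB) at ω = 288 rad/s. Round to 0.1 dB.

-15.5 dB

At ω = 288 rad/s:
zero (1 + j288·0.125) = 1 + j36 → |·| ≈ 36.014, ∠ ≈ 88.41°
pole (1 + j288·0.2) = 1 + j57.6 → |·| ≈ 57.609, ∠ ≈ 89.01°
pole (1 + j288·0.0125) = 1 + j3.6 → |·| ≈ 3.7363, ∠ ≈ 74.48°
|T| = 1 · 36.014 / (57.609 · 3.7363) ≈ 0.16732
Gain = 20 log₁₀(0.16732) ≈ -15.53 dB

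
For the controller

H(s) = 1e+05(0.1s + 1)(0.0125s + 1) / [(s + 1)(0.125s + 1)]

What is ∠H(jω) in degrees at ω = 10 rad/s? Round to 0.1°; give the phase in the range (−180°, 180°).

-83.5°

At ω = 10 rad/s:
zero (1 + j10·0.1) = 1 + j1 → |·| ≈ 1.4142, ∠ ≈ 45.00°
zero (1 + j10·0.0125) = 1 + j0.125 → |·| ≈ 1.0078, ∠ ≈ 7.13°
pole (1 + j10·1) = 1 + j10 → |·| ≈ 10.05, ∠ ≈ 84.29°
pole (1 + j10·0.125) = 1 + j1.25 → |·| ≈ 1.6008, ∠ ≈ 51.34°
∠H = (45.00° + 7.13°) − (84.29° + 51.34°) = -83.50°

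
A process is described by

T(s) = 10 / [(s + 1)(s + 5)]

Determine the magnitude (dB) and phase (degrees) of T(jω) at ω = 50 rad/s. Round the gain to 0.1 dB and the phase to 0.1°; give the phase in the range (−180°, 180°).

-48.0 dB, -173.1°

At s = jω = j50:
pole (s+1): 1 + j50 → |·| = √(1²+50²) = √2501 ≈ 50.01, ∠ = arctan(50/1) ≈ 88.85°
pole (s+5): 5 + j50 → |·| = √(5²+50²) = √2525 ≈ 50.249, ∠ = arctan(50/5) ≈ 84.29°
|T| = 10 / 2513 ≈ 0.0039793
Gain = 20 log₁₀(0.0039793) ≈ -48.00 dB
∠T = 0.00° − 173.14° = -173.14°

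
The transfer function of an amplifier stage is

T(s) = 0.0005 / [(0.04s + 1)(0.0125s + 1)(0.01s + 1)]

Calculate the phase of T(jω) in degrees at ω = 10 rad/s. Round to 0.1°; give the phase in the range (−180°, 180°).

At ω = 10 rad/s:
pole (1 + j10·0.04) = 1 + j0.4 → |·| ≈ 1.077, ∠ ≈ 21.80°
pole (1 + j10·0.0125) = 1 + j0.125 → |·| ≈ 1.0078, ∠ ≈ 7.13°
pole (1 + j10·0.01) = 1 + j0.1 → |·| ≈ 1.005, ∠ ≈ 5.71°
∠T = (0°) − (21.80° + 7.13° + 5.71°) = -34.64°

-34.6°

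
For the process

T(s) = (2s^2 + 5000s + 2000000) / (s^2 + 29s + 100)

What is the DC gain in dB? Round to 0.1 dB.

86.0 dB

T(0) = 2000000 / 100 = 20000
20 log₁₀(20000) ≈ 86.02 dB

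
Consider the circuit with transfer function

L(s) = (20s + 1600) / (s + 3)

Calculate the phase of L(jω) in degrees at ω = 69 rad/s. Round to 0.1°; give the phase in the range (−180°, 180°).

-46.7°

Substitute s = j69:
Numerator: 20(j69) + 1600 = 1600 + j1380
Denominator: (j69) + 3 = 3 + j69
|N| = √(1600² + 1380²) ≈ 2112.9, ∠N ≈ 40.78°
|D| = √(3² + 69²) ≈ 69.065, ∠D ≈ 87.51°
∠L = 40.78° − 87.51° = -46.73°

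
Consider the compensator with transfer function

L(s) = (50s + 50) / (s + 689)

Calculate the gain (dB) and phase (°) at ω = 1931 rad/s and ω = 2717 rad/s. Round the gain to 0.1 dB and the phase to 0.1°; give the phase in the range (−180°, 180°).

Substitute s = j1931:
Numerator: 50(j1931) + 50 = 50 + j96550
Denominator: (j1931) + 689 = 689 + j1931
|N| = √(50² + 96550²) ≈ 96550, ∠N ≈ 89.97°
|D| = √(689² + 1931²) ≈ 2050.2, ∠D ≈ 70.36°
|L| = 96550 / 2050.2 ≈ 47.093
Gain = 20 log₁₀(47.093) ≈ 33.46 dB
∠L = 89.97° − 70.36° = 19.61°

Substitute s = j2717:
Numerator: 50(j2717) + 50 = 50 + j135850
Denominator: (j2717) + 689 = 689 + j2717
|N| = √(50² + 135850²) ≈ 1.3585e+05, ∠N ≈ 89.98°
|D| = √(689² + 2717²) ≈ 2803, ∠D ≈ 75.77°
|L| = 1.3585e+05 / 2803 ≈ 48.466
Gain = 20 log₁₀(48.466) ≈ 33.71 dB
∠L = 89.98° − 75.77° = 14.21°

ω = 1931: 33.5 dB, 19.6°; ω = 2717: 33.7 dB, 14.2°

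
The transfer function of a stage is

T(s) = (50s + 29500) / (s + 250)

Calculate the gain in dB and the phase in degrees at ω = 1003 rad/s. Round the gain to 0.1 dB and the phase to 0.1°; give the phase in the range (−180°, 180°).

Substitute s = j1003:
Numerator: 50(j1003) + 29500 = 29500 + j50150
Denominator: (j1003) + 250 = 250 + j1003
|N| = √(29500² + 50150²) ≈ 58183, ∠N ≈ 59.53°
|D| = √(250² + 1003²) ≈ 1033.7, ∠D ≈ 76.00°
|T| = 58183 / 1033.7 ≈ 56.286
Gain = 20 log₁₀(56.286) ≈ 35.01 dB
∠T = 59.53° − 76.00° = -16.47°

35.0 dB, -16.5°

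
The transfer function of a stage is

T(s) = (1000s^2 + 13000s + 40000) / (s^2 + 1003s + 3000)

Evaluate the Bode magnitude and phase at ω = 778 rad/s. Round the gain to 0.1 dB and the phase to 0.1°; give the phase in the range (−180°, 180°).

55.8 dB, 51.4°

Substitute s = j778:
Numerator: 1000(j778)^2 + 13000(j778) + 40000 = -605244000 + j10114000
Denominator: (j778)^2 + 1003(j778) + 3000 = -602284 + j780334
|N| = √(605244000² + 10114000²) ≈ 6.0533e+08, ∠N ≈ 179.04°
|D| = √(602284² + 780334²) ≈ 9.8573e+05, ∠D ≈ 127.66°
|T| = 6.0533e+08 / 9.8573e+05 ≈ 614.09
Gain = 20 log₁₀(614.09) ≈ 55.76 dB
∠T = 179.04° − 127.66° = 51.38°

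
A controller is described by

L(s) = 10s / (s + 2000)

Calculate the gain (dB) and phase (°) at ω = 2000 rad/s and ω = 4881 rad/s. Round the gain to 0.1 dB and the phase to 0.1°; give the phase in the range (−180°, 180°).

At s = jω = j2000:
zero at origin: s = j2000 → |·| = 2000, ∠ = 90.00°
pole (s+2000): 2000 + j2000 → |·| = √(2000²+2000²) = √8000000 ≈ 2828.4, ∠ = arctan(2000/2000) ≈ 45.00°
|L| = 10 · 2000 / 2828.4 ≈ 7.0711
Gain = 20 log₁₀(7.0711) ≈ 16.99 dB
∠L = 90.00° − 45.00° = 45.00°

At s = jω = j4881:
zero at origin: s = j4881 → |·| = 4881, ∠ = 90.00°
pole (s+2000): 2000 + j4881 → |·| = √(2000²+4881²) = √27824161 ≈ 5274.9, ∠ = arctan(4881/2000) ≈ 67.72°
|L| = 10 · 4881 / 5274.9 ≈ 9.2533
Gain = 20 log₁₀(9.2533) ≈ 19.33 dB
∠L = 90.00° − 67.72° = 22.28°

ω = 2000: 17.0 dB, 45.0°; ω = 4881: 19.3 dB, 22.3°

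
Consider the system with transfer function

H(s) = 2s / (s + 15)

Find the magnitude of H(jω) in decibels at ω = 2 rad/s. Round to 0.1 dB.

-11.6 dB

At s = jω = j2:
zero at origin: s = j2 → |·| = 2, ∠ = 90.00°
pole (s+15): 15 + j2 → |·| = √(15²+2²) = √229 ≈ 15.133, ∠ = arctan(2/15) ≈ 7.59°
|H| = 2 · 2 / 15.133 ≈ 0.26432
Gain = 20 log₁₀(0.26432) ≈ -11.56 dB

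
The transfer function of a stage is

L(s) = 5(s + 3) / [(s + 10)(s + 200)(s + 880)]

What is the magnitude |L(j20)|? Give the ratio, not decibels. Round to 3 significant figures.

At s = jω = j20:
zero (s+3): 3 + j20 → |·| = √(3²+20²) = √409 ≈ 20.224, ∠ = arctan(20/3) ≈ 81.47°
pole (s+10): 10 + j20 → |·| = √(10²+20²) = √500 ≈ 22.361, ∠ = arctan(20/10) ≈ 63.43°
pole (s+200): 200 + j20 → |·| = √(200²+20²) = √40400 ≈ 201, ∠ = arctan(20/200) ≈ 5.71°
pole (s+880): 880 + j20 → |·| = √(880²+20²) = √774800 ≈ 880.23, ∠ = arctan(20/880) ≈ 1.30°
|L| = 5 · 20.224 / 3.9562e+06 ≈ 2.556e-05

2.56e-05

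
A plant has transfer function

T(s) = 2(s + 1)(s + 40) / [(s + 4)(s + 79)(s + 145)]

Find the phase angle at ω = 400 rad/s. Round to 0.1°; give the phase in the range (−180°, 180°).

-64.2°

At s = jω = j400:
zero (s+1): 1 + j400 → |·| = √(1²+400²) = √160001 ≈ 400, ∠ = arctan(400/1) ≈ 89.86°
zero (s+40): 40 + j400 → |·| = √(40²+400²) = √161600 ≈ 402, ∠ = arctan(400/40) ≈ 84.29°
pole (s+4): 4 + j400 → |·| = √(4²+400²) = √160016 ≈ 400.02, ∠ = arctan(400/4) ≈ 89.43°
pole (s+79): 79 + j400 → |·| = √(79²+400²) = √166241 ≈ 407.73, ∠ = arctan(400/79) ≈ 78.83°
pole (s+145): 145 + j400 → |·| = √(145²+400²) = √181025 ≈ 425.47, ∠ = arctan(400/145) ≈ 70.07°
∠T = 174.15° − 238.33° = -64.18°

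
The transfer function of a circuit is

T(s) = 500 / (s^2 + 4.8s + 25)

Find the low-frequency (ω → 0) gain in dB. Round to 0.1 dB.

T(0) = 500 / 25 = 20
20 log₁₀(20) ≈ 26.02 dB

26.0 dB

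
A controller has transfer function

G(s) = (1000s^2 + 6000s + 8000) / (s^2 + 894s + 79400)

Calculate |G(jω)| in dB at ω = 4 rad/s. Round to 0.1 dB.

Substitute s = j4:
Numerator: 1000(j4)^2 + 6000(j4) + 8000 = -8000 + j24000
Denominator: (j4)^2 + 894(j4) + 79400 = 79384 + j3576
|N| = √(8000² + 24000²) ≈ 25298, ∠N ≈ 108.43°
|D| = √(79384² + 3576²) ≈ 79465, ∠D ≈ 2.58°
|G| = 25298 / 79465 ≈ 0.31835
Gain = 20 log₁₀(0.31835) ≈ -9.94 dB

-9.9 dB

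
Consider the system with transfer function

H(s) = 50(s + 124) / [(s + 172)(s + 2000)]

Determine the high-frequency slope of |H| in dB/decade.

-20 dB/decade

Each pole contributes −20 dB/decade at high frequency; each zero contributes +20 dB/decade.
Net: 1 zero(s) − 2 pole(s) → -20 dB/decade.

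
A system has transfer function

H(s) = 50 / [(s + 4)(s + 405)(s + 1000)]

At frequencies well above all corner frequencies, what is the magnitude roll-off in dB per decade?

Each pole contributes −20 dB/decade at high frequency; each zero contributes +20 dB/decade.
Net: 0 zero(s) − 3 pole(s) → -60 dB/decade.

-60 dB/decade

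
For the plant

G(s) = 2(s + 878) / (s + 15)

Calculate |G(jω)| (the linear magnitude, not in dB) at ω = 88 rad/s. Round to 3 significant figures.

19.8

At s = jω = j88:
zero (s+878): 878 + j88 → |·| = √(878²+88²) = √778628 ≈ 882.4, ∠ = arctan(88/878) ≈ 5.72°
pole (s+15): 15 + j88 → |·| = √(15²+88²) = √7969 ≈ 89.269, ∠ = arctan(88/15) ≈ 80.33°
|G| = 2 · 882.4 / 89.269 ≈ 19.769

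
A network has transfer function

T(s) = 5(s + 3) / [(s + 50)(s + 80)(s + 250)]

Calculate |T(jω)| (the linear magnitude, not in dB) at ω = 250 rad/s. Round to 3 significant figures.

At s = jω = j250:
zero (s+3): 3 + j250 → |·| = √(3²+250²) = √62509 ≈ 250.02, ∠ = arctan(250/3) ≈ 89.31°
pole (s+50): 50 + j250 → |·| = √(50²+250²) = √65000 ≈ 254.95, ∠ = arctan(250/50) ≈ 78.69°
pole (s+80): 80 + j250 → |·| = √(80²+250²) = √68900 ≈ 262.49, ∠ = arctan(250/80) ≈ 72.26°
pole (s+250): 250 + j250 → |·| = √(250²+250²) = √125000 ≈ 353.55, ∠ = arctan(250/250) ≈ 45.00°
|T| = 5 · 250.02 / 2.366e+07 ≈ 5.2836e-05

5.28e-05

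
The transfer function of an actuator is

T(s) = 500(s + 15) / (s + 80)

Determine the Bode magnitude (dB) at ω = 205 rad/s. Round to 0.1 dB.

At s = jω = j205:
zero (s+15): 15 + j205 → |·| = √(15²+205²) = √42250 ≈ 205.55, ∠ = arctan(205/15) ≈ 85.82°
pole (s+80): 80 + j205 → |·| = √(80²+205²) = √48425 ≈ 220.06, ∠ = arctan(205/80) ≈ 68.68°
|T| = 500 · 205.55 / 220.06 ≈ 467.03
Gain = 20 log₁₀(467.03) ≈ 53.39 dB

53.4 dB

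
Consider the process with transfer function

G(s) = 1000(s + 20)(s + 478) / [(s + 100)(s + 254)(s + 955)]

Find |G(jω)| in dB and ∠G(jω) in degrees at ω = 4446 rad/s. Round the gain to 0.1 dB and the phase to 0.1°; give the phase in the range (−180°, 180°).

-13.1 dB, -79.7°

At s = jω = j4446:
zero (s+20): 20 + j4446 → |·| = √(20²+4446²) = √19767316 ≈ 4446, ∠ = arctan(4446/20) ≈ 89.74°
zero (s+478): 478 + j4446 → |·| = √(478²+4446²) = √19995400 ≈ 4471.6, ∠ = arctan(4446/478) ≈ 83.86°
pole (s+100): 100 + j4446 → |·| = √(100²+4446²) = √19776916 ≈ 4447.1, ∠ = arctan(4446/100) ≈ 88.71°
pole (s+254): 254 + j4446 → |·| = √(254²+4446²) = √19831432 ≈ 4453.2, ∠ = arctan(4446/254) ≈ 86.73°
pole (s+955): 955 + j4446 → |·| = √(955²+4446²) = √20678941 ≈ 4547.4, ∠ = arctan(4446/955) ≈ 77.88°
|G| = 1000 · 1.9881e+07 / 9.0056e+10 ≈ 0.22076
Gain = 20 log₁₀(0.22076) ≈ -13.12 dB
∠G = 173.60° − 253.32° = -79.72°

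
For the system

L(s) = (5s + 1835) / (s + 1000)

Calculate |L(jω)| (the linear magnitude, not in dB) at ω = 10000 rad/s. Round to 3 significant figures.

4.98

Substitute s = j10000:
Numerator: 5(j10000) + 1835 = 1835 + j50000
Denominator: (j10000) + 1000 = 1000 + j10000
|N| = √(1835² + 50000²) ≈ 50034, ∠N ≈ 87.90°
|D| = √(1000² + 10000²) ≈ 10050, ∠D ≈ 84.29°
|L| = 50034 / 10050 ≈ 4.9785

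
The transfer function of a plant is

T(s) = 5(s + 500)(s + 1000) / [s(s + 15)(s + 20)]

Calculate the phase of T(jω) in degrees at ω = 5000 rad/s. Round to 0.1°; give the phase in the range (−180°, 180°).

At s = jω = j5000:
zero (s+500): 500 + j5000 → |·| = √(500²+5000²) = √25250000 ≈ 5024.9, ∠ = arctan(5000/500) ≈ 84.29°
zero (s+1000): 1000 + j5000 → |·| = √(1000²+5000²) = √26000000 ≈ 5099, ∠ = arctan(5000/1000) ≈ 78.69°
pole (s+15): 15 + j5000 → |·| = √(15²+5000²) = √25000225 ≈ 5000, ∠ = arctan(5000/15) ≈ 89.83°
pole (s+20): 20 + j5000 → |·| = √(20²+5000²) = √25000400 ≈ 5000, ∠ = arctan(5000/20) ≈ 89.77°
pole at origin: |s| = 5000, ∠ = 90.00° (in denominator)
∠T = 162.98° − 269.60° = -106.62°

-106.6°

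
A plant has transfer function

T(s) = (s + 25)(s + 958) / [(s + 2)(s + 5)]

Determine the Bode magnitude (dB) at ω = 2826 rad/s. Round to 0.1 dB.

0.5 dB

At s = jω = j2826:
zero (s+25): 25 + j2826 → |·| = √(25²+2826²) = √7986901 ≈ 2826.1, ∠ = arctan(2826/25) ≈ 89.49°
zero (s+958): 958 + j2826 → |·| = √(958²+2826²) = √8904040 ≈ 2984, ∠ = arctan(2826/958) ≈ 71.27°
pole (s+2): 2 + j2826 → |·| = √(2²+2826²) = √7986280 ≈ 2826, ∠ = arctan(2826/2) ≈ 89.96°
pole (s+5): 5 + j2826 → |·| = √(5²+2826²) = √7986301 ≈ 2826, ∠ = arctan(2826/5) ≈ 89.90°
|T| = 1 · 8.4331e+06 / 7.9863e+06 ≈ 1.0559
Gain = 20 log₁₀(1.0559) ≈ 0.47 dB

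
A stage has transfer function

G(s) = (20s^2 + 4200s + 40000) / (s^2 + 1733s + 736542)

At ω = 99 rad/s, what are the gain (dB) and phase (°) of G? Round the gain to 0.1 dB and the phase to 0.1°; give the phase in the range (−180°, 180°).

Substitute s = j99:
Numerator: 20(j99)^2 + 4200(j99) + 40000 = -156020 + j415800
Denominator: (j99)^2 + 1733(j99) + 736542 = 726741 + j171567
|N| = √(156020² + 415800²) ≈ 4.4411e+05, ∠N ≈ 110.57°
|D| = √(726741² + 171567²) ≈ 7.4672e+05, ∠D ≈ 13.28°
|G| = 4.4411e+05 / 7.4672e+05 ≈ 0.59475
Gain = 20 log₁₀(0.59475) ≈ -4.51 dB
∠G = 110.57° − 13.28° = 97.29°

-4.5 dB, 97.3°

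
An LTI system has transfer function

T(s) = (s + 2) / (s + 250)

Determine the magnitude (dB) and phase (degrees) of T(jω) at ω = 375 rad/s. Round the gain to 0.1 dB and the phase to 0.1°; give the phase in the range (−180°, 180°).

-1.6 dB, 33.4°

At s = jω = j375:
zero (s+2): 2 + j375 → |·| = √(2²+375²) = √140629 ≈ 375.01, ∠ = arctan(375/2) ≈ 89.69°
pole (s+250): 250 + j375 → |·| = √(250²+375²) = √203125 ≈ 450.69, ∠ = arctan(375/250) ≈ 56.31°
|T| = 1 · 375.01 / 450.69 ≈ 0.83208
Gain = 20 log₁₀(0.83208) ≈ -1.60 dB
∠T = 89.69° − 56.31° = 33.38°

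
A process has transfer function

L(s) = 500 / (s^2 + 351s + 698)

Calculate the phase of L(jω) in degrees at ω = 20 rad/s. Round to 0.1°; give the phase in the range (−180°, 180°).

Substitute s = j20:
Numerator: 500 = 500 + j0
Denominator: (j20)^2 + 351(j20) + 698 = 298 + j7020
|N| = √(500² + 0²) ≈ 500, ∠N ≈ 0.00°
|D| = √(298² + 7020²) ≈ 7026.3, ∠D ≈ 87.57°
∠L = 0.00° − 87.57° = -87.57°

-87.6°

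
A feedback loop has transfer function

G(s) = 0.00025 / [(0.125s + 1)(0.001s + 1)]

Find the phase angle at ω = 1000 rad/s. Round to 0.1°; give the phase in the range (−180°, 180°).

At ω = 1000 rad/s:
pole (1 + j1000·0.125) = 1 + j125 → |·| ≈ 125, ∠ ≈ 89.54°
pole (1 + j1000·0.001) = 1 + j1 → |·| ≈ 1.4142, ∠ ≈ 45.00°
∠G = (0°) − (89.54° + 45.00°) = -134.54°

-134.5°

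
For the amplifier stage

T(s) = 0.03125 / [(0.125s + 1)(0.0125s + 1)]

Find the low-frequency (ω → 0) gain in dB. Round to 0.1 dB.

-30.1 dB

T(0) = 0.03125 · 1 / 1 = 0.03125
20 log₁₀(0.03125) ≈ -30.10 dB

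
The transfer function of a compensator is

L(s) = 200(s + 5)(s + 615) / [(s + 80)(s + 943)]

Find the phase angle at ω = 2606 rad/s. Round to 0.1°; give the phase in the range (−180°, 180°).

8.3°

At s = jω = j2606:
zero (s+5): 5 + j2606 → |·| = √(5²+2606²) = √6791261 ≈ 2606, ∠ = arctan(2606/5) ≈ 89.89°
zero (s+615): 615 + j2606 → |·| = √(615²+2606²) = √7169461 ≈ 2677.6, ∠ = arctan(2606/615) ≈ 76.72°
pole (s+80): 80 + j2606 → |·| = √(80²+2606²) = √6797636 ≈ 2607.2, ∠ = arctan(2606/80) ≈ 88.24°
pole (s+943): 943 + j2606 → |·| = √(943²+2606²) = √7680485 ≈ 2771.4, ∠ = arctan(2606/943) ≈ 70.11°
∠L = 166.61° − 158.35° = 8.26°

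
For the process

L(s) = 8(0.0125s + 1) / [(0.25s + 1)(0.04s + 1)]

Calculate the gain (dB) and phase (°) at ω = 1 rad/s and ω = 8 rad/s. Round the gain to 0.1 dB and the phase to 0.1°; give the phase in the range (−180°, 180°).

ω = 1: 17.8 dB, -15.6°; ω = 8: 10.7 dB, -75.5°

At ω = 1 rad/s:
zero (1 + j1·0.0125) = 1 + j0.0125 → |·| ≈ 1.0001, ∠ ≈ 0.72°
pole (1 + j1·0.25) = 1 + j0.25 → |·| ≈ 1.0308, ∠ ≈ 14.04°
pole (1 + j1·0.04) = 1 + j0.04 → |·| ≈ 1.0008, ∠ ≈ 2.29°
|L| = 8 · 1.0001 / (1.0308 · 1.0008) ≈ 7.7555
Gain = 20 log₁₀(7.7555) ≈ 17.79 dB
∠L = (0.72°) − (14.04° + 2.29°) = -15.61°

At ω = 8 rad/s:
zero (1 + j8·0.0125) = 1 + j0.1 → |·| ≈ 1.005, ∠ ≈ 5.71°
pole (1 + j8·0.25) = 1 + j2 → |·| ≈ 2.2361, ∠ ≈ 63.43°
pole (1 + j8·0.04) = 1 + j0.32 → |·| ≈ 1.05, ∠ ≈ 17.74°
|L| = 8 · 1.005 / (2.2361 · 1.05) ≈ 3.4243
Gain = 20 log₁₀(3.4243) ≈ 10.69 dB
∠L = (5.71°) − (63.43° + 17.74°) = -75.46°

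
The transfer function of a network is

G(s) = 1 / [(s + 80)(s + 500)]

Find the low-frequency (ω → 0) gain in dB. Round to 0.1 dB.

-92.0 dB

G(0) = 1 / (80·500) = 2.5e-05
20 log₁₀(2.5e-05) ≈ -92.04 dB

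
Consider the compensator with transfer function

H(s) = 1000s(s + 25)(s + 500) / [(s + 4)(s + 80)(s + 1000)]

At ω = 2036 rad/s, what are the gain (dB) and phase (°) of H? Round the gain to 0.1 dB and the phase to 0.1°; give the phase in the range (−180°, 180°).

59.3 dB, 14.0°

At s = jω = j2036:
zero (s+25): 25 + j2036 → |·| = √(25²+2036²) = √4145921 ≈ 2036.2, ∠ = arctan(2036/25) ≈ 89.30°
zero (s+500): 500 + j2036 → |·| = √(500²+2036²) = √4395296 ≈ 2096.5, ∠ = arctan(2036/500) ≈ 76.20°
zero at origin: s = j2036 → |·| = 2036, ∠ = 90.00°
pole (s+4): 4 + j2036 → |·| = √(4²+2036²) = √4145312 ≈ 2036, ∠ = arctan(2036/4) ≈ 89.89°
pole (s+80): 80 + j2036 → |·| = √(80²+2036²) = √4151696 ≈ 2037.6, ∠ = arctan(2036/80) ≈ 87.75°
pole (s+1000): 1000 + j2036 → |·| = √(1000²+2036²) = √5145296 ≈ 2268.3, ∠ = arctan(2036/1000) ≈ 63.84°
|H| = 1000 · 8.6915e+09 / 9.4102e+09 ≈ 923.63
Gain = 20 log₁₀(923.63) ≈ 59.31 dB
∠H = 255.50° − 241.48° = 14.02°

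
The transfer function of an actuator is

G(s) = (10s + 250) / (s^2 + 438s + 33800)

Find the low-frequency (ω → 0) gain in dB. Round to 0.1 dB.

-42.6 dB

G(0) = 250 / 33800 ≈ 0.0073964
20 log₁₀(0.0073964) ≈ -42.62 dB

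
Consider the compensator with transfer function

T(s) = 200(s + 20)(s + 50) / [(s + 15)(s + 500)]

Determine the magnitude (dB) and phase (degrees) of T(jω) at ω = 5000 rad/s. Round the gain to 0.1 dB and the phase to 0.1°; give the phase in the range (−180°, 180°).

46.0 dB, 5.1°

At s = jω = j5000:
zero (s+20): 20 + j5000 → |·| = √(20²+5000²) = √25000400 ≈ 5000, ∠ = arctan(5000/20) ≈ 89.77°
zero (s+50): 50 + j5000 → |·| = √(50²+5000²) = √25002500 ≈ 5000.2, ∠ = arctan(5000/50) ≈ 89.43°
pole (s+15): 15 + j5000 → |·| = √(15²+5000²) = √25000225 ≈ 5000, ∠ = arctan(5000/15) ≈ 89.83°
pole (s+500): 500 + j5000 → |·| = √(500²+5000²) = √25250000 ≈ 5024.9, ∠ = arctan(5000/500) ≈ 84.29°
|T| = 200 · 2.5001e+07 / 2.5124e+07 ≈ 199.02
Gain = 20 log₁₀(199.02) ≈ 45.98 dB
∠T = 179.20° − 174.12° = 5.08°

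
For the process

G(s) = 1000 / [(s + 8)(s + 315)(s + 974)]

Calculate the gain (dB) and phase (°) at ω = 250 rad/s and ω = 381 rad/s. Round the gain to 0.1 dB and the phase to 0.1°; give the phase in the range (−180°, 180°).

ω = 250: -100.1 dB, -141.0°; ω = 381: -105.9 dB, -160.6°

At s = jω = j250:
pole (s+8): 8 + j250 → |·| = √(8²+250²) = √62564 ≈ 250.13, ∠ = arctan(250/8) ≈ 88.17°
pole (s+315): 315 + j250 → |·| = √(315²+250²) = √161725 ≈ 402.15, ∠ = arctan(250/315) ≈ 38.44°
pole (s+974): 974 + j250 → |·| = √(974²+250²) = √1011176 ≈ 1005.6, ∠ = arctan(250/974) ≈ 14.40°
|G| = 1000 / 1.0115e+08 ≈ 9.8863e-06
Gain = 20 log₁₀(9.8863e-06) ≈ -100.10 dB
∠G = 0.00° − 141.01° = -141.01°

At s = jω = j381:
pole (s+8): 8 + j381 → |·| = √(8²+381²) = √145225 ≈ 381.08, ∠ = arctan(381/8) ≈ 88.80°
pole (s+315): 315 + j381 → |·| = √(315²+381²) = √244386 ≈ 494.35, ∠ = arctan(381/315) ≈ 50.42°
pole (s+974): 974 + j381 → |·| = √(974²+381²) = √1093837 ≈ 1045.9, ∠ = arctan(381/974) ≈ 21.36°
|G| = 1000 / 1.9703e+08 ≈ 5.0754e-06
Gain = 20 log₁₀(5.0754e-06) ≈ -105.89 dB
∠G = 0.00° − 160.58° = -160.58°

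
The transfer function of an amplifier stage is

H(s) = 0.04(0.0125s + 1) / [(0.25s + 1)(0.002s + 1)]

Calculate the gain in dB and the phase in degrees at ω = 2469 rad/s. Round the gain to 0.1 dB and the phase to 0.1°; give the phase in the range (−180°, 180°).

At ω = 2469 rad/s:
zero (1 + j2469·0.0125) = 1 + j30.8625 → |·| ≈ 30.879, ∠ ≈ 88.14°
pole (1 + j2469·0.25) = 1 + j617.25 → |·| ≈ 617.25, ∠ ≈ 89.91°
pole (1 + j2469·0.002) = 1 + j4.938 → |·| ≈ 5.0382, ∠ ≈ 78.55°
|H| = 0.04 · 30.879 / (617.25 · 5.0382) ≈ 0.00039718
Gain = 20 log₁₀(0.00039718) ≈ -68.02 dB
∠H = (88.14°) − (89.91° + 78.55°) = -80.32°

-68.0 dB, -80.3°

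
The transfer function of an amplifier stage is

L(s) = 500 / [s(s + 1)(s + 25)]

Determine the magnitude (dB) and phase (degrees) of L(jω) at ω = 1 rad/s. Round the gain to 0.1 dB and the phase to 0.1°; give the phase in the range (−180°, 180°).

At s = jω = j1:
pole (s+1): 1 + j1 → |·| = √(1²+1²) = √2 ≈ 1.4142, ∠ = arctan(1/1) ≈ 45.00°
pole (s+25): 25 + j1 → |·| = √(25²+1²) = √626 ≈ 25.02, ∠ = arctan(1/25) ≈ 2.29°
pole at origin: |s| = 1, ∠ = 90.00° (in denominator)
|L| = 500 / 35.383 ≈ 14.131
Gain = 20 log₁₀(14.131) ≈ 23.00 dB
∠L = 0.00° − 137.29° = -137.29°

23.0 dB, -137.3°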